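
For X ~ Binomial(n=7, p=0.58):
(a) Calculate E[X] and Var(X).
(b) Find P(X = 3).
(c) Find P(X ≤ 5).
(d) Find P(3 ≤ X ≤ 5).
(a) E[X] = 4.0600, Var(X) = 1.7052
(b) P(X = 3) = 0.212495
(c) P(X ≤ 5) = 0.865998
(d) P(3 ≤ X ≤ 5) = 0.749082

We have X ~ Binomial(n=7, p=0.58).

(a) Moments:
E[X] = 4.0600
Var(X) = 1.7052
σ = √Var(X) = 1.3058

(b) Point probability using PMF:
P(X = 3) = 0.212495

(c) Cumulative probability using CDF:
P(X ≤ 5) = F(5) = 0.865998

(d) Range probability:
P(3 ≤ X ≤ 5) = P(X ≤ 5) - P(X ≤ 2)
                   = F(5) - F(2)
                   = 0.865998 - 0.116916
                   = 0.749082

This means approximately 74.9% of outcomes fall in the interval [3, 5].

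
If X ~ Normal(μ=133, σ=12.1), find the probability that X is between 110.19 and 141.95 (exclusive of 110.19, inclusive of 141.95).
0.740543

We have X ~ Normal(μ=133, σ=12.1).

To find P(110.19 < X ≤ 141.95), we use:
P(110.19 < X ≤ 141.95) = P(X ≤ 141.95) - P(X ≤ 110.19)
                 = F(141.95) - F(110.19)
                 = 0.770250 - 0.029707
                 = 0.740543

So there's approximately a 74.1% chance that X falls in this range.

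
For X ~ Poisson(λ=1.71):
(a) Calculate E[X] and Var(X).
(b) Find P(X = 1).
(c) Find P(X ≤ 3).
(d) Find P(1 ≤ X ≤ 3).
(a) E[X] = 1.7100, Var(X) = 1.7100
(b) P(X = 1) = 0.309281
(c) P(X ≤ 3) = 0.905309
(d) P(1 ≤ X ≤ 3) = 0.724443

We have X ~ Poisson(λ=1.71).

(a) Moments:
E[X] = 1.7100
Var(X) = 1.7100
σ = √Var(X) = 1.3077

(b) Point probability using PMF:
P(X = 1) = 0.309281

(c) Cumulative probability using CDF:
P(X ≤ 3) = F(3) = 0.905309

(d) Range probability:
P(1 ≤ X ≤ 3) = P(X ≤ 3) - P(X ≤ 0)
                   = F(3) - F(0)
                   = 0.905309 - 0.180866
                   = 0.724443

This means approximately 72.4% of outcomes fall in the interval [1, 3].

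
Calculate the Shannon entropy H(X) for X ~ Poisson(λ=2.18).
1.7538 nats

We have X ~ Poisson(λ=2.18).

The Shannon entropy measures the uncertainty or information content of the distribution.

For a Poisson distribution with λ=2.18:
H(X) = 1.7538 nats

(In bits, this would be 2.5302 bits.)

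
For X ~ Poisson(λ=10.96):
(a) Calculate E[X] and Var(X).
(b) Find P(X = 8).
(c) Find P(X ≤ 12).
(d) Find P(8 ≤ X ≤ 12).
(a) E[X] = 10.9600, Var(X) = 10.9600
(b) P(X = 8) = 0.089763
(c) P(X ≤ 12) = 0.693066
(d) P(8 ≤ X ≤ 12) = 0.547272

We have X ~ Poisson(λ=10.96).

(a) Moments:
E[X] = 10.9600
Var(X) = 10.9600
σ = √Var(X) = 3.3106

(b) Point probability using PMF:
P(X = 8) = 0.089763

(c) Cumulative probability using CDF:
P(X ≤ 12) = F(12) = 0.693066

(d) Range probability:
P(8 ≤ X ≤ 12) = P(X ≤ 12) - P(X ≤ 7)
                   = F(12) - F(7)
                   = 0.693066 - 0.145793
                   = 0.547272

This means approximately 54.7% of outcomes fall in the interval [8, 12].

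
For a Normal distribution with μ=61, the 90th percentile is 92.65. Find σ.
σ = 24.6966

For X ~ Normal(μ, σ), the p-th percentile satisfies x = μ + z_p × σ,
where z_p = Φ⁻¹(p) is the standard normal quantile.

Step 1: z_{0.9} = Φ⁻¹(0.9) = 1.2816

Step 2: Solve for σ:
92.65 = 61 + 1.2816 × σ
σ = (92.65 - 61) / 1.2816
σ = 31.65 / 1.2816
σ = 24.6966

Verification: μ + z × σ = 61 + 1.2816 × 24.6966 = 92.65 ✓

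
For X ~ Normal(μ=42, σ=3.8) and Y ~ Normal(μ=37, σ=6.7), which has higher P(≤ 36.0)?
Y has higher probability (P(Y ≤ 36.0) = 0.4407 > P(X ≤ 36.0) = 0.0572)

Compute P(≤ 36.0) for each distribution:

X ~ Normal(μ=42, σ=3.8):
P(X ≤ 36.0) = 0.0572

Y ~ Normal(μ=37, σ=6.7):
P(Y ≤ 36.0) = 0.4407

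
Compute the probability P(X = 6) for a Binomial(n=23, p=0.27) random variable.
0.185680

We have X ~ Binomial(n=23, p=0.27).

For a Binomial distribution, the PMF gives us the probability of each outcome.

Using the PMF formula:
P(X = 6) = 0.185680

Rounded to 4 decimal places: 0.1857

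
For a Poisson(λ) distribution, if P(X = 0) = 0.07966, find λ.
λ = 2.5300

For a Poisson(λ) distribution, the PMF at 0 is:
P(X = 0) = λ^0 e^(-λ) / 0! = e^(-λ)

Given P(X = 0) = 0.07966:
e^(-λ) = 0.07966
-λ = ln(0.07966)
λ = -ln(0.07966) = 2.5300

Verification: e^(-2.5300) = 0.07966 ✓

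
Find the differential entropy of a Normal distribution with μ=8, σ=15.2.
4.1402 nats

We have X ~ Normal(μ=8, σ=15.2).

The differential entropy measures the uncertainty or information content of the distribution.

For a Normal distribution with μ=8, σ=15.2:
h(X) = 4.1402 nats

(In bits, this would be 5.9731 bits.)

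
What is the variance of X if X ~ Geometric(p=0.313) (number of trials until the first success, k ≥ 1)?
7.0124

We have X ~ Geometric(p=0.313) (number of trials until the first success, k ≥ 1).

For a Geometric distribution with p=0.313 (number of trials until the first success, k ≥ 1):
Var(X) = 7.0124

The variance measures the spread of the distribution around the mean.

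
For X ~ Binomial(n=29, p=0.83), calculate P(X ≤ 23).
0.370044

We have X ~ Binomial(n=29, p=0.83).

The CDF gives us P(X ≤ k).

Using the CDF:
P(X ≤ 23) = 0.370044

This means there's approximately a 37.0% chance that X is at most 23.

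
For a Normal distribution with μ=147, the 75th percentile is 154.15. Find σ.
σ = 10.6006

For X ~ Normal(μ, σ), the p-th percentile satisfies x = μ + z_p × σ,
where z_p = Φ⁻¹(p) is the standard normal quantile.

Step 1: z_{0.75} = Φ⁻¹(0.75) = 0.6745

Step 2: Solve for σ:
154.15 = 147 + 0.6745 × σ
σ = (154.15 - 147) / 0.6745
σ = 7.15 / 0.6745
σ = 10.6006

Verification: μ + z × σ = 147 + 0.6745 × 10.6006 = 154.15 ✓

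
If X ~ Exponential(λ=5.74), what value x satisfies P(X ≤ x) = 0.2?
0.0389

We have X ~ Exponential(λ=5.74).

We want to find x such that P(X ≤ x) = 0.2.

This is the 20th percentile, which means 20% of values fall below this point.

Using the inverse CDF (quantile function):
x = F⁻¹(0.2) = 0.0389

Verification: P(X ≤ 0.0389) = 0.2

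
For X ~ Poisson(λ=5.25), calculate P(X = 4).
0.166104

We have X ~ Poisson(λ=5.25).

For a Poisson distribution, the PMF gives us the probability of each outcome.

Using the PMF formula:
P(X = 4) = 0.166104

Rounded to 4 decimal places: 0.1661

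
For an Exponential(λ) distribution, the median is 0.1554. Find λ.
λ = 4.4604

For X ~ Exponential(λ), the CDF is F(x) = 1 - e^(-λx).
The median m satisfies F(m) = 0.5:
1 - e^(-λm) = 0.5
e^(-λm) = 0.5
λm = ln(2)
m = ln(2) / λ

Given m = 0.1554:
λ = ln(2) / 0.1554 = 0.693147 / 0.1554 = 4.4604

Verification: ln(2) / 4.4604 = 0.1554 ✓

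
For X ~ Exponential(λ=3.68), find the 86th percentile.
0.5343

We have X ~ Exponential(λ=3.68).

We want to find x such that P(X ≤ x) = 0.86.

This is the 86th percentile, which means 86% of values fall below this point.

Using the inverse CDF (quantile function):
x = F⁻¹(0.86) = 0.5343

Verification: P(X ≤ 0.5343) = 0.86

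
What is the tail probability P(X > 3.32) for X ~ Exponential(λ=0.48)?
0.203193

We have X ~ Exponential(λ=0.48).

P(X > 3.32) = 1 - P(X ≤ 3.32)
                = 1 - F(3.32)
                = 1 - 0.796807
                = 0.203193

So there's approximately a 20.3% chance that X exceeds 3.32.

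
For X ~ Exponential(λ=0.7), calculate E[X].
1.4286

We have X ~ Exponential(λ=0.7).

For an Exponential distribution with λ=0.7:
E[X] = 1.4286

This is the expected (average) value of X.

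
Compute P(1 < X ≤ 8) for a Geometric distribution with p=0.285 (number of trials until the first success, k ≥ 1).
0.646696

We have X ~ Geometric(p=0.285) (number of trials until the first success, k ≥ 1).

To find P(1 < X ≤ 8), we use:
P(1 < X ≤ 8) = P(X ≤ 8) - P(X ≤ 1)
                 = F(8) - F(1)
                 = 0.931696 - 0.285000
                 = 0.646696

So there's approximately a 64.7% chance that X falls in this range.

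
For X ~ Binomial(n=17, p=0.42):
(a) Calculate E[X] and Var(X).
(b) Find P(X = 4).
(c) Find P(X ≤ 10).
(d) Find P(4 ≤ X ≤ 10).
(a) E[X] = 7.1400, Var(X) = 4.1412
(b) P(X = 4) = 0.062250
(c) P(X ≤ 10) = 0.949740
(d) P(4 ≤ X ≤ 10) = 0.917129

We have X ~ Binomial(n=17, p=0.42).

(a) Moments:
E[X] = 7.1400
Var(X) = 4.1412
σ = √Var(X) = 2.0350

(b) Point probability using PMF:
P(X = 4) = 0.062250

(c) Cumulative probability using CDF:
P(X ≤ 10) = F(10) = 0.949740

(d) Range probability:
P(4 ≤ X ≤ 10) = P(X ≤ 10) - P(X ≤ 3)
                   = F(10) - F(3)
                   = 0.949740 - 0.032611
                   = 0.917129

This means approximately 91.7% of outcomes fall in the interval [4, 10].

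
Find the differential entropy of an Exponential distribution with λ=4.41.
-0.4839 nats

We have X ~ Exponential(λ=4.41).

The differential entropy measures the uncertainty or information content of the distribution.

For an Exponential distribution with λ=4.41:
h(X) = -0.4839 nats

(In bits, this would be -0.6981 bits.)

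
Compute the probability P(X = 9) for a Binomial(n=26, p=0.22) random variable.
0.055233

We have X ~ Binomial(n=26, p=0.22).

For a Binomial distribution, the PMF gives us the probability of each outcome.

Using the PMF formula:
P(X = 9) = 0.055233

Rounded to 4 decimal places: 0.0552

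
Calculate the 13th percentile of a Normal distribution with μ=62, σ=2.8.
58.8461

We have X ~ Normal(μ=62, σ=2.8).

We want to find x such that P(X ≤ x) = 0.13.

This is the 13th percentile, which means 13% of values fall below this point.

Using the inverse CDF (quantile function):
x = F⁻¹(0.13) = 58.8461

Verification: P(X ≤ 58.8461) = 0.13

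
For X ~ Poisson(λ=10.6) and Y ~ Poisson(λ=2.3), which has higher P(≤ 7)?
Y has higher probability (P(Y ≤ 7) = 0.9974 > P(X ≤ 7) = 0.1710)

Compute P(≤ 7) for each distribution:

X ~ Poisson(λ=10.6):
P(X ≤ 7) = 0.1710

Y ~ Poisson(λ=2.3):
P(Y ≤ 7) = 0.9974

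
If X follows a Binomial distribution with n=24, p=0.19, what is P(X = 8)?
0.042890

We have X ~ Binomial(n=24, p=0.19).

For a Binomial distribution, the PMF gives us the probability of each outcome.

Using the PMF formula:
P(X = 8) = 0.042890

Rounded to 4 decimal places: 0.0429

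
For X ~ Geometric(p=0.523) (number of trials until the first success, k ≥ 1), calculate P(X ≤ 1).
0.523000

We have X ~ Geometric(p=0.523) (number of trials until the first success, k ≥ 1).

The CDF gives us P(X ≤ k).

Using the CDF:
P(X ≤ 1) = 0.523000

This means there's approximately a 52.3% chance that X is at most 1.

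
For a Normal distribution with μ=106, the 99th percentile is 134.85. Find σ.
σ = 12.4014

For X ~ Normal(μ, σ), the p-th percentile satisfies x = μ + z_p × σ,
where z_p = Φ⁻¹(p) is the standard normal quantile.

Step 1: z_{0.99} = Φ⁻¹(0.99) = 2.3263

Step 2: Solve for σ:
134.85 = 106 + 2.3263 × σ
σ = (134.85 - 106) / 2.3263
σ = 28.85 / 2.3263
σ = 12.4014

Verification: μ + z × σ = 106 + 2.3263 × 12.4014 = 134.85 ✓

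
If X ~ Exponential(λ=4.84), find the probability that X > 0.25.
0.298197

We have X ~ Exponential(λ=4.84).

P(X > 0.25) = 1 - P(X ≤ 0.25)
                = 1 - F(0.25)
                = 1 - 0.701803
                = 0.298197

So there's approximately a 29.8% chance that X exceeds 0.25.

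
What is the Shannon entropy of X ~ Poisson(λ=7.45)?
2.4109 nats

We have X ~ Poisson(λ=7.45).

The Shannon entropy measures the uncertainty or information content of the distribution.

For a Poisson distribution with λ=7.45:
H(X) = 2.4109 nats

(In bits, this would be 3.4782 bits.)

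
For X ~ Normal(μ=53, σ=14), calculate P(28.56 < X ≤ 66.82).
0.797783

We have X ~ Normal(μ=53, σ=14).

To find P(28.56 < X ≤ 66.82), we use:
P(28.56 < X ≤ 66.82) = P(X ≤ 66.82) - P(X ≤ 28.56)
                 = F(66.82) - F(28.56)
                 = 0.838214 - 0.040430
                 = 0.797783

So there's approximately a 79.8% chance that X falls in this range.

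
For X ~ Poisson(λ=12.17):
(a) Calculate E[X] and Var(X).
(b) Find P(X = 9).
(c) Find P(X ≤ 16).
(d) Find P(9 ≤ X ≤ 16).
(a) E[X] = 12.1700, Var(X) = 12.1700
(b) P(X = 9) = 0.083654
(c) P(X ≤ 16) = 0.889218
(d) P(9 ≤ X ≤ 16) = 0.745016

We have X ~ Poisson(λ=12.17).

(a) Moments:
E[X] = 12.1700
Var(X) = 12.1700
σ = √Var(X) = 3.4886

(b) Point probability using PMF:
P(X = 9) = 0.083654

(c) Cumulative probability using CDF:
P(X ≤ 16) = F(16) = 0.889218

(d) Range probability:
P(9 ≤ X ≤ 16) = P(X ≤ 16) - P(X ≤ 8)
                   = F(16) - F(8)
                   = 0.889218 - 0.144201
                   = 0.745016

This means approximately 74.5% of outcomes fall in the interval [9, 16].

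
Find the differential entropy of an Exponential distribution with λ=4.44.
-0.4907 nats

We have X ~ Exponential(λ=4.44).

The differential entropy measures the uncertainty or information content of the distribution.

For an Exponential distribution with λ=4.44:
h(X) = -0.4907 nats

(In bits, this would be -0.7079 bits.)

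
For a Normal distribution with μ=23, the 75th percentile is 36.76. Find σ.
σ = 20.4006

For X ~ Normal(μ, σ), the p-th percentile satisfies x = μ + z_p × σ,
where z_p = Φ⁻¹(p) is the standard normal quantile.

Step 1: z_{0.75} = Φ⁻¹(0.75) = 0.6745

Step 2: Solve for σ:
36.76 = 23 + 0.6745 × σ
σ = (36.76 - 23) / 0.6745
σ = 13.76 / 0.6745
σ = 20.4006

Verification: μ + z × σ = 23 + 0.6745 × 20.4006 = 36.76 ✓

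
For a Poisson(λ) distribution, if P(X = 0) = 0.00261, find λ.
λ = 5.9484

For a Poisson(λ) distribution, the PMF at 0 is:
P(X = 0) = λ^0 e^(-λ) / 0! = e^(-λ)

Given P(X = 0) = 0.00261:
e^(-λ) = 0.00261
-λ = ln(0.00261)
λ = -ln(0.00261) = 5.9484

Verification: e^(-5.9484) = 0.00261 ✓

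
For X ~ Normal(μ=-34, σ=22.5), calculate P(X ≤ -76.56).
0.029275

We have X ~ Normal(μ=-34, σ=22.5).

The CDF gives us P(X ≤ k).

Using the CDF:
P(X ≤ -76.56) = 0.029275

This means there's approximately a 2.9% chance that X is at most -76.56.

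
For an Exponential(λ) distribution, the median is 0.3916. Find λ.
λ = 1.7700

For X ~ Exponential(λ), the CDF is F(x) = 1 - e^(-λx).
The median m satisfies F(m) = 0.5:
1 - e^(-λm) = 0.5
e^(-λm) = 0.5
λm = ln(2)
m = ln(2) / λ

Given m = 0.3916:
λ = ln(2) / 0.3916 = 0.693147 / 0.3916 = 1.7700

Verification: ln(2) / 1.7700 = 0.3916 ✓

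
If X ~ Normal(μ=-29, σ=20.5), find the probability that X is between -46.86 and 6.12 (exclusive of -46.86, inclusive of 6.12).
0.764842

We have X ~ Normal(μ=-29, σ=20.5).

To find P(-46.86 < X ≤ 6.12), we use:
P(-46.86 < X ≤ 6.12) = P(X ≤ 6.12) - P(X ≤ -46.86)
                 = F(6.12) - F(-46.86)
                 = 0.956659 - 0.191817
                 = 0.764842

So there's approximately a 76.5% chance that X falls in this range.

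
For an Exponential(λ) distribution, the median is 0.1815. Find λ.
λ = 3.8190

For X ~ Exponential(λ), the CDF is F(x) = 1 - e^(-λx).
The median m satisfies F(m) = 0.5:
1 - e^(-λm) = 0.5
e^(-λm) = 0.5
λm = ln(2)
m = ln(2) / λ

Given m = 0.1815:
λ = ln(2) / 0.1815 = 0.693147 / 0.1815 = 3.8190

Verification: ln(2) / 3.8190 = 0.1815 ✓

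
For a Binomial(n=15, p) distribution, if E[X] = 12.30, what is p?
p = 0.82

For a Binomial(n, p) distribution:
E[X] = n × p

Given n = 15 and E[X] = 12.30:
12.30 = 15 × p
p = 12.30 / 15 = 0.82

Verification: Binomial(15, 0.82) has E[X] = 12.30 ✓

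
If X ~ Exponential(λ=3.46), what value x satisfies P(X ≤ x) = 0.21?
0.0681

We have X ~ Exponential(λ=3.46).

We want to find x such that P(X ≤ x) = 0.21.

This is the 21st percentile, which means 21% of values fall below this point.

Using the inverse CDF (quantile function):
x = F⁻¹(0.21) = 0.0681

Verification: P(X ≤ 0.0681) = 0.21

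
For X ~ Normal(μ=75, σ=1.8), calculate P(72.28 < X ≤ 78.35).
0.903256

We have X ~ Normal(μ=75, σ=1.8).

To find P(72.28 < X ≤ 78.35), we use:
P(72.28 < X ≤ 78.35) = P(X ≤ 78.35) - P(X ≤ 72.28)
                 = F(78.35) - F(72.28)
                 = 0.968636 - 0.065380
                 = 0.903256

So there's approximately a 90.3% chance that X falls in this range.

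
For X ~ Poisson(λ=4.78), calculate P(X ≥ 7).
0.206406

We have X ~ Poisson(λ=4.78).

For discrete distributions, P(X ≥ 7) = 1 - P(X ≤ 6).

P(X ≤ 6) = 0.793594
P(X ≥ 7) = 1 - 0.793594 = 0.206406

So there's approximately a 20.6% chance that X is at least 7.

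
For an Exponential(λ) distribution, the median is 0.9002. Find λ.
λ = 0.7700

For X ~ Exponential(λ), the CDF is F(x) = 1 - e^(-λx).
The median m satisfies F(m) = 0.5:
1 - e^(-λm) = 0.5
e^(-λm) = 0.5
λm = ln(2)
m = ln(2) / λ

Given m = 0.9002:
λ = ln(2) / 0.9002 = 0.693147 / 0.9002 = 0.7700

Verification: ln(2) / 0.7700 = 0.9002 ✓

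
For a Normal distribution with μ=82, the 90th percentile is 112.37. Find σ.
σ = 23.6978

For X ~ Normal(μ, σ), the p-th percentile satisfies x = μ + z_p × σ,
where z_p = Φ⁻¹(p) is the standard normal quantile.

Step 1: z_{0.9} = Φ⁻¹(0.9) = 1.2816

Step 2: Solve for σ:
112.37 = 82 + 1.2816 × σ
σ = (112.37 - 82) / 1.2816
σ = 30.37 / 1.2816
σ = 23.6978

Verification: μ + z × σ = 82 + 1.2816 × 23.6978 = 112.37 ✓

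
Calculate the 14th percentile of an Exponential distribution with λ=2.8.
0.0539

We have X ~ Exponential(λ=2.8).

We want to find x such that P(X ≤ x) = 0.14.

This is the 14th percentile, which means 14% of values fall below this point.

Using the inverse CDF (quantile function):
x = F⁻¹(0.14) = 0.0539

Verification: P(X ≤ 0.0539) = 0.14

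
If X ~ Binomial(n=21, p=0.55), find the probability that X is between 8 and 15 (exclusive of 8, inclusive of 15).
0.870315

We have X ~ Binomial(n=21, p=0.55).

To find P(8 < X ≤ 15), we use:
P(8 < X ≤ 15) = P(X ≤ 15) - P(X ≤ 8)
                 = F(15) - F(8)
                 = 0.961078 - 0.090763
                 = 0.870315

So there's approximately a 87.0% chance that X falls in this range.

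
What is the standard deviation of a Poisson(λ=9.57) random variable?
3.0935

We have X ~ Poisson(λ=9.57).

For a Poisson distribution with λ=9.57:
σ = √Var(X) = 3.0935

The standard deviation is the square root of the variance.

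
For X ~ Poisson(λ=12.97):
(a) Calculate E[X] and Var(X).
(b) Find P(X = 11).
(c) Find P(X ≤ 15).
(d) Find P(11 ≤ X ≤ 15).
(a) E[X] = 12.9700, Var(X) = 12.9700
(b) P(X = 11) = 0.101949
(c) P(X ≤ 15) = 0.766255
(d) P(11 ≤ X ≤ 15) = 0.511988

We have X ~ Poisson(λ=12.97).

(a) Moments:
E[X] = 12.9700
Var(X) = 12.9700
σ = √Var(X) = 3.6014

(b) Point probability using PMF:
P(X = 11) = 0.101949

(c) Cumulative probability using CDF:
P(X ≤ 15) = F(15) = 0.766255

(d) Range probability:
P(11 ≤ X ≤ 15) = P(X ≤ 15) - P(X ≤ 10)
                   = F(15) - F(10)
                   = 0.766255 - 0.254267
                   = 0.511988

This means approximately 51.2% of outcomes fall in the interval [11, 15].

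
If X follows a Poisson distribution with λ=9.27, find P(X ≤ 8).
0.420648

We have X ~ Poisson(λ=9.27).

The CDF gives us P(X ≤ k).

Using the CDF:
P(X ≤ 8) = 0.420648

This means there's approximately a 42.1% chance that X is at most 8.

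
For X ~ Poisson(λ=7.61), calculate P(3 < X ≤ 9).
0.708678

We have X ~ Poisson(λ=7.61).

To find P(3 < X ≤ 9), we use:
P(3 < X ≤ 9) = P(X ≤ 9) - P(X ≤ 3)
                 = F(9) - F(3)
                 = 0.763684 - 0.055006
                 = 0.708678

So there's approximately a 70.9% chance that X falls in this range.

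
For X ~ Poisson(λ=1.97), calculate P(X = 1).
0.274730

We have X ~ Poisson(λ=1.97).

For a Poisson distribution, the PMF gives us the probability of each outcome.

Using the PMF formula:
P(X = 1) = 0.274730

Rounded to 4 decimal places: 0.2747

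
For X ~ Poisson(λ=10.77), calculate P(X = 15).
0.048909

We have X ~ Poisson(λ=10.77).

For a Poisson distribution, the PMF gives us the probability of each outcome.

Using the PMF formula:
P(X = 15) = 0.048909

Rounded to 4 decimal places: 0.0489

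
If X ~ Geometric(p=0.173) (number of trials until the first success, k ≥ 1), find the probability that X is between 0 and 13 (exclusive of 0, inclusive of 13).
0.915361

We have X ~ Geometric(p=0.173) (number of trials until the first success, k ≥ 1).

To find P(0 < X ≤ 13), we use:
P(0 < X ≤ 13) = P(X ≤ 13) - P(X ≤ 0)
                 = F(13) - F(0)
                 = 0.915361 - 0.000000
                 = 0.915361

So there's approximately a 91.5% chance that X falls in this range.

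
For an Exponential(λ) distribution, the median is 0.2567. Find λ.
λ = 2.7002

For X ~ Exponential(λ), the CDF is F(x) = 1 - e^(-λx).
The median m satisfies F(m) = 0.5:
1 - e^(-λm) = 0.5
e^(-λm) = 0.5
λm = ln(2)
m = ln(2) / λ

Given m = 0.2567:
λ = ln(2) / 0.2567 = 0.693147 / 0.2567 = 2.7002

Verification: ln(2) / 2.7002 = 0.2567 ✓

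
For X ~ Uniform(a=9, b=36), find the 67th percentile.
27.0900

We have X ~ Uniform(a=9, b=36).

We want to find x such that P(X ≤ x) = 0.67.

This is the 67th percentile, which means 67% of values fall below this point.

Using the inverse CDF (quantile function):
x = F⁻¹(0.67) = 27.0900

Verification: P(X ≤ 27.0900) = 0.67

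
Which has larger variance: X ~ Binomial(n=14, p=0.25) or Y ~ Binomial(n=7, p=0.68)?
X has larger variance (2.6250 > 1.5232)

Compute the variance for each distribution:

X ~ Binomial(n=14, p=0.25):
Var(X) = 2.6250

Y ~ Binomial(n=7, p=0.68):
Var(Y) = 1.5232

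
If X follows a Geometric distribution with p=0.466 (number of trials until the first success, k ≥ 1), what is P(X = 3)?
0.132883

We have X ~ Geometric(p=0.466) (number of trials until the first success, k ≥ 1).

For a Geometric distribution, the PMF gives us the probability of each outcome.

Using the PMF formula:
P(X = 3) = 0.132883

Rounded to 4 decimal places: 0.1329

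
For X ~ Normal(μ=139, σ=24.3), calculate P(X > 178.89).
0.050340

We have X ~ Normal(μ=139, σ=24.3).

P(X > 178.89) = 1 - P(X ≤ 178.89)
                = 1 - F(178.89)
                = 1 - 0.949660
                = 0.050340

So there's approximately a 5.0% chance that X exceeds 178.89.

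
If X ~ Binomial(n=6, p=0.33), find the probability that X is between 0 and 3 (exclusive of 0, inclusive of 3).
0.812664

We have X ~ Binomial(n=6, p=0.33).

To find P(0 < X ≤ 3), we use:
P(0 < X ≤ 3) = P(X ≤ 3) - P(X ≤ 0)
                 = F(3) - F(0)
                 = 0.903122 - 0.090458
                 = 0.812664

So there's approximately a 81.3% chance that X falls in this range.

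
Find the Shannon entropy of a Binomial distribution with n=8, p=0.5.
1.7635 nats

We have X ~ Binomial(n=8, p=0.5).

The Shannon entropy measures the uncertainty or information content of the distribution.

For a Binomial distribution with n=8, p=0.5:
H(X) = 1.7635 nats

(In bits, this would be 2.5442 bits.)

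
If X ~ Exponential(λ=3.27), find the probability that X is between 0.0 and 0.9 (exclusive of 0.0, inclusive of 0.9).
0.947293

We have X ~ Exponential(λ=3.27).

To find P(0.0 < X ≤ 0.9), we use:
P(0.0 < X ≤ 0.9) = P(X ≤ 0.9) - P(X ≤ 0.0)
                 = F(0.9) - F(0.0)
                 = 0.947293 - 0.000000
                 = 0.947293

So there's approximately a 94.7% chance that X falls in this range.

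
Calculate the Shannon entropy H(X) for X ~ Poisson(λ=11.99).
2.6537 nats

We have X ~ Poisson(λ=11.99).

The Shannon entropy measures the uncertainty or information content of the distribution.

For a Poisson distribution with λ=11.99:
H(X) = 2.6537 nats

(In bits, this would be 3.8285 bits.)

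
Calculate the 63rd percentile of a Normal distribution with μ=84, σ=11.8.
87.9159

We have X ~ Normal(μ=84, σ=11.8).

We want to find x such that P(X ≤ x) = 0.63.

This is the 63rd percentile, which means 63% of values fall below this point.

Using the inverse CDF (quantile function):
x = F⁻¹(0.63) = 87.9159

Verification: P(X ≤ 87.9159) = 0.63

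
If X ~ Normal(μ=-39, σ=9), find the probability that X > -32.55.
0.236790

We have X ~ Normal(μ=-39, σ=9).

P(X > -32.55) = 1 - P(X ≤ -32.55)
                = 1 - F(-32.55)
                = 1 - 0.763210
                = 0.236790

So there's approximately a 23.7% chance that X exceeds -32.55.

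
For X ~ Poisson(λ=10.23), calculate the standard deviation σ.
3.1984

We have X ~ Poisson(λ=10.23).

For a Poisson distribution with λ=10.23:
σ = √Var(X) = 3.1984

The standard deviation is the square root of the variance.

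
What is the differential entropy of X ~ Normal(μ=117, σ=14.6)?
4.1000 nats

We have X ~ Normal(μ=117, σ=14.6).

The differential entropy measures the uncertainty or information content of the distribution.

For a Normal distribution with μ=117, σ=14.6:
h(X) = 4.1000 nats

(In bits, this would be 5.9150 bits.)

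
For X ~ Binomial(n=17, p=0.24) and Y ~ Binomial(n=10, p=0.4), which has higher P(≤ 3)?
X has higher probability (P(X ≤ 3) = 0.3893 > P(Y ≤ 3) = 0.3823)

Compute P(≤ 3) for each distribution:

X ~ Binomial(n=17, p=0.24):
P(X ≤ 3) = 0.3893

Y ~ Binomial(n=10, p=0.4):
P(Y ≤ 3) = 0.3823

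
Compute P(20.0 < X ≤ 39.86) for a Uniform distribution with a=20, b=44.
0.827500

We have X ~ Uniform(a=20, b=44).

To find P(20.0 < X ≤ 39.86), we use:
P(20.0 < X ≤ 39.86) = P(X ≤ 39.86) - P(X ≤ 20.0)
                 = F(39.86) - F(20.0)
                 = 0.827500 - 0.000000
                 = 0.827500

So there's approximately a 82.8% chance that X falls in this range.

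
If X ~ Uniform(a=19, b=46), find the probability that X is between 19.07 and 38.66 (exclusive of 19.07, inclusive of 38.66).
0.725556

We have X ~ Uniform(a=19, b=46).

To find P(19.07 < X ≤ 38.66), we use:
P(19.07 < X ≤ 38.66) = P(X ≤ 38.66) - P(X ≤ 19.07)
                 = F(38.66) - F(19.07)
                 = 0.728148 - 0.002593
                 = 0.725556

So there's approximately a 72.6% chance that X falls in this range.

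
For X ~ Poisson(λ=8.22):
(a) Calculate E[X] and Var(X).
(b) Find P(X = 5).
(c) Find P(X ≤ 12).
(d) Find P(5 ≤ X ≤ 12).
(a) E[X] = 8.2200, Var(X) = 8.2200
(b) P(X = 5) = 0.084193
(c) P(X ≤ 12) = 0.925028
(d) P(5 ≤ X ≤ 12) = 0.837317

We have X ~ Poisson(λ=8.22).

(a) Moments:
E[X] = 8.2200
Var(X) = 8.2200
σ = √Var(X) = 2.8671

(b) Point probability using PMF:
P(X = 5) = 0.084193

(c) Cumulative probability using CDF:
P(X ≤ 12) = F(12) = 0.925028

(d) Range probability:
P(5 ≤ X ≤ 12) = P(X ≤ 12) - P(X ≤ 4)
                   = F(12) - F(4)
                   = 0.925028 - 0.087711
                   = 0.837317

This means approximately 83.7% of outcomes fall in the interval [5, 12].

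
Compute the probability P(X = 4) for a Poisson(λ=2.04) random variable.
0.093832

We have X ~ Poisson(λ=2.04).

For a Poisson distribution, the PMF gives us the probability of each outcome.

Using the PMF formula:
P(X = 4) = 0.093832

Rounded to 4 decimal places: 0.0938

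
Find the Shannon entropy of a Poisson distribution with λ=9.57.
2.5390 nats

We have X ~ Poisson(λ=9.57).

The Shannon entropy measures the uncertainty or information content of the distribution.

For a Poisson distribution with λ=9.57:
H(X) = 2.5390 nats

(In bits, this would be 3.6630 bits.)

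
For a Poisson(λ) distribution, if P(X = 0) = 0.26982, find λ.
λ = 1.3100

For a Poisson(λ) distribution, the PMF at 0 is:
P(X = 0) = λ^0 e^(-λ) / 0! = e^(-λ)

Given P(X = 0) = 0.26982:
e^(-λ) = 0.26982
-λ = ln(0.26982)
λ = -ln(0.26982) = 1.3100

Verification: e^(-1.3100) = 0.26982 ✓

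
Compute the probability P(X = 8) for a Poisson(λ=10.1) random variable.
0.110326

We have X ~ Poisson(λ=10.1).

For a Poisson distribution, the PMF gives us the probability of each outcome.

Using the PMF formula:
P(X = 8) = 0.110326

Rounded to 4 decimal places: 0.1103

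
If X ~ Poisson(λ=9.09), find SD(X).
3.0150

We have X ~ Poisson(λ=9.09).

For a Poisson distribution with λ=9.09:
σ = √Var(X) = 3.0150

The standard deviation is the square root of the variance.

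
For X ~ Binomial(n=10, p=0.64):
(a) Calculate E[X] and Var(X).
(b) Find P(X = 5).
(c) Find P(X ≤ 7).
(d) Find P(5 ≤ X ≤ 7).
(a) E[X] = 6.4000, Var(X) = 2.3040
(b) P(X = 5) = 0.163611
(c) P(X ≤ 7) = 0.759463
(d) P(5 ≤ X ≤ 7) = 0.652232

We have X ~ Binomial(n=10, p=0.64).

(a) Moments:
E[X] = 6.4000
Var(X) = 2.3040
σ = √Var(X) = 1.5179

(b) Point probability using PMF:
P(X = 5) = 0.163611

(c) Cumulative probability using CDF:
P(X ≤ 7) = F(7) = 0.759463

(d) Range probability:
P(5 ≤ X ≤ 7) = P(X ≤ 7) - P(X ≤ 4)
                   = F(7) - F(4)
                   = 0.759463 - 0.107230
                   = 0.652232

This means approximately 65.2% of outcomes fall in the interval [5, 7].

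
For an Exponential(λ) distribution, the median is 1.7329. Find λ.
λ = 0.4000

For X ~ Exponential(λ), the CDF is F(x) = 1 - e^(-λx).
The median m satisfies F(m) = 0.5:
1 - e^(-λm) = 0.5
e^(-λm) = 0.5
λm = ln(2)
m = ln(2) / λ

Given m = 1.7329:
λ = ln(2) / 1.7329 = 0.693147 / 1.7329 = 0.4000

Verification: ln(2) / 0.4000 = 1.7329 ✓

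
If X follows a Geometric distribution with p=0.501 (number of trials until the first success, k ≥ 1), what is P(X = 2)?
0.249999

We have X ~ Geometric(p=0.501) (number of trials until the first success, k ≥ 1).

For a Geometric distribution, the PMF gives us the probability of each outcome.

Using the PMF formula:
P(X = 2) = 0.249999

Rounded to 4 decimal places: 0.2500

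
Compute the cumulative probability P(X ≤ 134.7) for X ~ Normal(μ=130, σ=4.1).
0.874173

We have X ~ Normal(μ=130, σ=4.1).

The CDF gives us P(X ≤ k).

Using the CDF:
P(X ≤ 134.7) = 0.874173

This means there's approximately a 87.4% chance that X is at most 134.7.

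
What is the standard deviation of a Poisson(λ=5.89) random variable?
2.4269

We have X ~ Poisson(λ=5.89).

For a Poisson distribution with λ=5.89:
σ = √Var(X) = 2.4269

The standard deviation is the square root of the variance.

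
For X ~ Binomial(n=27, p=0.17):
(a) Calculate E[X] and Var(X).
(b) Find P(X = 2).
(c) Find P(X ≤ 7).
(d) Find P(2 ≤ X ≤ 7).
(a) E[X] = 4.5900, Var(X) = 3.8097
(b) P(X = 2) = 0.096196
(c) P(X ≤ 7) = 0.925427
(d) P(2 ≤ X ≤ 7) = 0.882766

We have X ~ Binomial(n=27, p=0.17).

(a) Moments:
E[X] = 4.5900
Var(X) = 3.8097
σ = √Var(X) = 1.9518

(b) Point probability using PMF:
P(X = 2) = 0.096196

(c) Cumulative probability using CDF:
P(X ≤ 7) = F(7) = 0.925427

(d) Range probability:
P(2 ≤ X ≤ 7) = P(X ≤ 7) - P(X ≤ 1)
                   = F(7) - F(1)
                   = 0.925427 - 0.042661
                   = 0.882766

This means approximately 88.3% of outcomes fall in the interval [2, 7].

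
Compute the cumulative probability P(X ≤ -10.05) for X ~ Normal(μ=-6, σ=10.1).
0.344214

We have X ~ Normal(μ=-6, σ=10.1).

The CDF gives us P(X ≤ k).

Using the CDF:
P(X ≤ -10.05) = 0.344214

This means there's approximately a 34.4% chance that X is at most -10.05.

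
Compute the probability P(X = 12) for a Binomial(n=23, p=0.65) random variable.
0.074252

We have X ~ Binomial(n=23, p=0.65).

For a Binomial distribution, the PMF gives us the probability of each outcome.

Using the PMF formula:
P(X = 12) = 0.074252

Rounded to 4 decimal places: 0.0743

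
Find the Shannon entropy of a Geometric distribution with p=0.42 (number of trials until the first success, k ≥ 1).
1.6197 nats

We have X ~ Geometric(p=0.42) (number of trials until the first success, k ≥ 1).

The Shannon entropy measures the uncertainty or information content of the distribution.

For a Geometric distribution with p=0.42 (number of trials until the first success, k ≥ 1):
H(X) = 1.6197 nats

(In bits, this would be 2.3368 bits.)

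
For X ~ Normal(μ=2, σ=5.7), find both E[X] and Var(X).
E[X] = 2.0000, Var(X) = 32.4900

We have X ~ Normal(μ=2, σ=5.7).

For a Normal distribution with μ=2, σ=5.7:

Expected value:
E[X] = 2.0000

Variance:
Var(X) = 32.4900

Standard deviation:
σ = √Var(X) = 5.7000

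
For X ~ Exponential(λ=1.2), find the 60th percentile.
0.7636

We have X ~ Exponential(λ=1.2).

We want to find x such that P(X ≤ x) = 0.6.

This is the 60th percentile, which means 60% of values fall below this point.

Using the inverse CDF (quantile function):
x = F⁻¹(0.6) = 0.7636

Verification: P(X ≤ 0.7636) = 0.6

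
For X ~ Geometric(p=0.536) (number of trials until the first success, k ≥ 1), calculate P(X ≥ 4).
0.099897

We have X ~ Geometric(p=0.536) (number of trials until the first success, k ≥ 1).

For discrete distributions, P(X ≥ 4) = 1 - P(X ≤ 3).

P(X ≤ 3) = 0.900103
P(X ≥ 4) = 1 - 0.900103 = 0.099897

So there's approximately a 10.0% chance that X is at least 4.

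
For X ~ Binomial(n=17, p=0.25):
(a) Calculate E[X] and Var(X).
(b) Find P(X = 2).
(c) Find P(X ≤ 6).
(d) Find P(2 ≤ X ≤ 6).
(a) E[X] = 4.2500, Var(X) = 3.1875
(b) P(X = 2) = 0.113589
(c) P(X ≤ 6) = 0.892918
(d) P(2 ≤ X ≤ 6) = 0.842805

We have X ~ Binomial(n=17, p=0.25).

(a) Moments:
E[X] = 4.2500
Var(X) = 3.1875
σ = √Var(X) = 1.7854

(b) Point probability using PMF:
P(X = 2) = 0.113589

(c) Cumulative probability using CDF:
P(X ≤ 6) = F(6) = 0.892918

(d) Range probability:
P(2 ≤ X ≤ 6) = P(X ≤ 6) - P(X ≤ 1)
                   = F(6) - F(1)
                   = 0.892918 - 0.050113
                   = 0.842805

This means approximately 84.3% of outcomes fall in the interval [2, 6].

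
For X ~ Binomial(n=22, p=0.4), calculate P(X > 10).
0.228050

We have X ~ Binomial(n=22, p=0.4).

P(X > 10) = 1 - P(X ≤ 10)
                = 1 - F(10)
                = 1 - 0.771950
                = 0.228050

So there's approximately a 22.8% chance that X exceeds 10.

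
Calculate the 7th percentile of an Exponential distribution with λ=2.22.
0.0327

We have X ~ Exponential(λ=2.22).

We want to find x such that P(X ≤ x) = 0.07.

This is the 7th percentile, which means 7% of values fall below this point.

Using the inverse CDF (quantile function):
x = F⁻¹(0.07) = 0.0327

Verification: P(X ≤ 0.0327) = 0.07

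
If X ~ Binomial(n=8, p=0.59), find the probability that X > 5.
0.294846

We have X ~ Binomial(n=8, p=0.59).

P(X > 5) = 1 - P(X ≤ 5)
                = 1 - F(5)
                = 1 - 0.705154
                = 0.294846

So there's approximately a 29.5% chance that X exceeds 5.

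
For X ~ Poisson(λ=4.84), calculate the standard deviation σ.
2.2000

We have X ~ Poisson(λ=4.84).

For a Poisson distribution with λ=4.84:
σ = √Var(X) = 2.2000

The standard deviation is the square root of the variance.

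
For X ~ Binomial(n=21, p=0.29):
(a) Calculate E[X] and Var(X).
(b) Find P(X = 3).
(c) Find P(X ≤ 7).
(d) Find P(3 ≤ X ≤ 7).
(a) E[X] = 6.0900, Var(X) = 4.3239
(b) P(X = 3) = 0.068186
(c) P(X ≤ 7) = 0.756621
(d) P(3 ≤ X ≤ 7) = 0.723057

We have X ~ Binomial(n=21, p=0.29).

(a) Moments:
E[X] = 6.0900
Var(X) = 4.3239
σ = √Var(X) = 2.0794

(b) Point probability using PMF:
P(X = 3) = 0.068186

(c) Cumulative probability using CDF:
P(X ≤ 7) = F(7) = 0.756621

(d) Range probability:
P(3 ≤ X ≤ 7) = P(X ≤ 7) - P(X ≤ 2)
                   = F(7) - F(2)
                   = 0.756621 - 0.033564
                   = 0.723057

This means approximately 72.3% of outcomes fall in the interval [3, 7].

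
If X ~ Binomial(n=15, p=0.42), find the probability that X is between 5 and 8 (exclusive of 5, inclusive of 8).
0.531616

We have X ~ Binomial(n=15, p=0.42).

To find P(5 < X ≤ 8), we use:
P(5 < X ≤ 8) = P(X ≤ 8) - P(X ≤ 5)
                 = F(8) - F(5)
                 = 0.874598 - 0.342982
                 = 0.531616

So there's approximately a 53.2% chance that X falls in this range.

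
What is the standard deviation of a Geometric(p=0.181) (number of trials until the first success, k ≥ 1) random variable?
4.9999

We have X ~ Geometric(p=0.181) (number of trials until the first success, k ≥ 1).

For a Geometric distribution with p=0.181 (number of trials until the first success, k ≥ 1):
σ = √Var(X) = 4.9999

The standard deviation is the square root of the variance.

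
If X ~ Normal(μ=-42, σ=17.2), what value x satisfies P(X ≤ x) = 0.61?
-37.1957

We have X ~ Normal(μ=-42, σ=17.2).

We want to find x such that P(X ≤ x) = 0.61.

This is the 61st percentile, which means 61% of values fall below this point.

Using the inverse CDF (quantile function):
x = F⁻¹(0.61) = -37.1957

Verification: P(X ≤ -37.1957) = 0.61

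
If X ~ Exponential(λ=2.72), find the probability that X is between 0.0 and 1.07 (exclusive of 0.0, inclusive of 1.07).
0.945546

We have X ~ Exponential(λ=2.72).

To find P(0.0 < X ≤ 1.07), we use:
P(0.0 < X ≤ 1.07) = P(X ≤ 1.07) - P(X ≤ 0.0)
                 = F(1.07) - F(0.0)
                 = 0.945546 - 0.000000
                 = 0.945546

So there's approximately a 94.6% chance that X falls in this range.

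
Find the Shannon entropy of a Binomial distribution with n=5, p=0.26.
1.3583 nats

We have X ~ Binomial(n=5, p=0.26).

The Shannon entropy measures the uncertainty or information content of the distribution.

For a Binomial distribution with n=5, p=0.26:
H(X) = 1.3583 nats

(In bits, this would be 1.9596 bits.)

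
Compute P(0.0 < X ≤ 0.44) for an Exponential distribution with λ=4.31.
0.849892

We have X ~ Exponential(λ=4.31).

To find P(0.0 < X ≤ 0.44), we use:
P(0.0 < X ≤ 0.44) = P(X ≤ 0.44) - P(X ≤ 0.0)
                 = F(0.44) - F(0.0)
                 = 0.849892 - 0.000000
                 = 0.849892

So there's approximately a 85.0% chance that X falls in this range.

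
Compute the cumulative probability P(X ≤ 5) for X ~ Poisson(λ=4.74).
0.661477

We have X ~ Poisson(λ=4.74).

The CDF gives us P(X ≤ k).

Using the CDF:
P(X ≤ 5) = 0.661477

This means there's approximately a 66.1% chance that X is at most 5.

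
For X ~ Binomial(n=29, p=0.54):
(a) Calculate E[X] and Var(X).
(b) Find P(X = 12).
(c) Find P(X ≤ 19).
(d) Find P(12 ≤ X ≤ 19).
(a) E[X] = 15.6600, Var(X) = 7.2036
(b) P(X = 12) = 0.058985
(c) P(X ≤ 19) = 0.925140
(d) P(12 ≤ X ≤ 19) = 0.864462

We have X ~ Binomial(n=29, p=0.54).

(a) Moments:
E[X] = 15.6600
Var(X) = 7.2036
σ = √Var(X) = 2.6840

(b) Point probability using PMF:
P(X = 12) = 0.058985

(c) Cumulative probability using CDF:
P(X ≤ 19) = F(19) = 0.925140

(d) Range probability:
P(12 ≤ X ≤ 19) = P(X ≤ 19) - P(X ≤ 11)
                   = F(19) - F(11)
                   = 0.925140 - 0.060678
                   = 0.864462

This means approximately 86.4% of outcomes fall in the interval [12, 19].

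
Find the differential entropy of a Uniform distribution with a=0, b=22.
3.0910 nats

We have X ~ Uniform(a=0, b=22).

The differential entropy measures the uncertainty or information content of the distribution.

For a Uniform distribution with a=0, b=22:
h(X) = 3.0910 nats

(In bits, this would be 4.4594 bits.)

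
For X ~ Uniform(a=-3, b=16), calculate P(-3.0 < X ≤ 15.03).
0.948947

We have X ~ Uniform(a=-3, b=16).

To find P(-3.0 < X ≤ 15.03), we use:
P(-3.0 < X ≤ 15.03) = P(X ≤ 15.03) - P(X ≤ -3.0)
                 = F(15.03) - F(-3.0)
                 = 0.948947 - 0.000000
                 = 0.948947

So there's approximately a 94.9% chance that X falls in this range.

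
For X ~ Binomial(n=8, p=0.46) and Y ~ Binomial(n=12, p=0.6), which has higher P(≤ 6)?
X has higher probability (P(X ≤ 6) = 0.9792 > P(Y ≤ 6) = 0.3348)

Compute P(≤ 6) for each distribution:

X ~ Binomial(n=8, p=0.46):
P(X ≤ 6) = 0.9792

Y ~ Binomial(n=12, p=0.6):
P(Y ≤ 6) = 0.3348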